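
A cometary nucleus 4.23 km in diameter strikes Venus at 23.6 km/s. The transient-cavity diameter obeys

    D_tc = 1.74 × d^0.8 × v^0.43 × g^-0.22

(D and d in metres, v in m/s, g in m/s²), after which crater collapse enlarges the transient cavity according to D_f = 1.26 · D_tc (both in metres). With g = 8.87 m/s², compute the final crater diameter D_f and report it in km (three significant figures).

In SI: d = 4230 m, v = 23600 m/s.
d^0.8 = 4230^0.8 = 796.3
v^0.43 = 23600^0.43 = 75.92
g^-0.22 = 8.87^-0.22 = 0.6187
D_tc = 1.74 × 796.3 × 75.92 × 0.6187 = 65080 m
D_f = 1.26 × 65080 = 82001 m
     = 82.00 km

D_f ≈ 82.0 km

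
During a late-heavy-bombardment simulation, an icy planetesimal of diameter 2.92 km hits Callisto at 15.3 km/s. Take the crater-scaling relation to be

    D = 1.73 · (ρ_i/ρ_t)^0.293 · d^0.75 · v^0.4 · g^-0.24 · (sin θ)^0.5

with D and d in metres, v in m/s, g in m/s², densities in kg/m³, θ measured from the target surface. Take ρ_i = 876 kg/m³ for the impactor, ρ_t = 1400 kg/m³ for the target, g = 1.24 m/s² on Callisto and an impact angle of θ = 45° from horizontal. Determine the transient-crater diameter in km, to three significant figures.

D ≈ 22.6 km

In SI units: d = 2920 m, v = 15300 m/s.
(ρ_i/ρ_t)^0.293 = (876/1400)^0.293 = 0.8716
d^0.75 = 2920^0.75 = 397.2
v^0.4 = 15300^0.4 = 47.19
g^-0.24 = 1.24^-0.24 = 0.9497
(sin 45°)^0.5 = 0.7071^0.5 = 0.8409
D = 1.73 × 0.8716 × 397.2 × 47.19 × 0.9497 × 0.8409 = 22571 m
   = 22.57 km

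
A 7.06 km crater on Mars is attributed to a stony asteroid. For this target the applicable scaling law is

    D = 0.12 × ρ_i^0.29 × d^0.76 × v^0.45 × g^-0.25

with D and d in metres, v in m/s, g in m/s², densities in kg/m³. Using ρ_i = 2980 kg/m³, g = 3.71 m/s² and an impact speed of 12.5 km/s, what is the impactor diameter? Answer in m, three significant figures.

d ≈ 515 m

Rearranging for d: d = [D / (0.12 · 2980^0.29 · 12500^0.45 · 3.71^-0.25)]^(1/0.76).
D = 7060 m.
2980^0.29 = 10.17
12500^0.45 = 69.76
3.71^-0.25 = 0.7205
Denominator = 0.12 × 10.17 × 69.76 × 0.7205 = 61.34
D / 61.34 = 7060 / 61.34 = 115.1
d = 115.1^(1/0.76) = 115.1^1.3158 = 515.2 m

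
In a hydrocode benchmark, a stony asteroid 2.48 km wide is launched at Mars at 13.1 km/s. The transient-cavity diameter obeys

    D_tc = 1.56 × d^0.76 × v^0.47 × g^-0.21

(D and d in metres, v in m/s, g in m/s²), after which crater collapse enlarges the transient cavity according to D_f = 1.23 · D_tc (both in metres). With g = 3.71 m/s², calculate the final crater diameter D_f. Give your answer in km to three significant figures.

In SI: d = 2480 m, v = 13100 m/s.
d^0.76 = 2480^0.76 = 380.0
v^0.47 = 13100^0.47 = 86.12
g^-0.21 = 3.71^-0.21 = 0.7593
D_tc = 1.56 × 380.0 × 86.12 × 0.7593 = 38760 m
D_f = 1.23 × 38760 = 47675 m
     = 47.67 km

D_f ≈ 47.7 km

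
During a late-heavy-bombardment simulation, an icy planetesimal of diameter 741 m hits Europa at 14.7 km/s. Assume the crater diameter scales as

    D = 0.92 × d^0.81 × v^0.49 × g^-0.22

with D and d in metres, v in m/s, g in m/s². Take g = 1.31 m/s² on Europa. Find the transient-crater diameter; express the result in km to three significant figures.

D ≈ 20.2 km

In SI units: v = 14700 m/s.
d^0.81 = 741^0.81 = 211.1
v^0.49 = 14700^0.49 = 110.2
g^-0.22 = 1.31^-0.22 = 0.9423
D = 0.92 × 211.1 × 110.2 × 0.9423 = 20167 m
   = 20.17 km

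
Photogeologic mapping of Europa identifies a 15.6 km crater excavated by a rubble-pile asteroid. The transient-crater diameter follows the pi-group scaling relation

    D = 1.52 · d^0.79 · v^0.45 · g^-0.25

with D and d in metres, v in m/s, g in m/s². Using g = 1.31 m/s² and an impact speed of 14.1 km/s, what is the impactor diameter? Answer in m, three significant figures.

Rearranging for d: d = [D / (1.52 · 14100^0.45 · 1.31^-0.25)]^(1/0.79).
D = 15600 m.
14100^0.45 = 73.65
1.31^-0.25 = 0.9347
Denominator = 1.52 × 73.65 × 0.9347 = 104.6
D / 104.6 = 15600 / 104.6 = 149.1
d = 149.1^(1/0.79) = 149.1^1.2658 = 563.9 m

d ≈ 564 m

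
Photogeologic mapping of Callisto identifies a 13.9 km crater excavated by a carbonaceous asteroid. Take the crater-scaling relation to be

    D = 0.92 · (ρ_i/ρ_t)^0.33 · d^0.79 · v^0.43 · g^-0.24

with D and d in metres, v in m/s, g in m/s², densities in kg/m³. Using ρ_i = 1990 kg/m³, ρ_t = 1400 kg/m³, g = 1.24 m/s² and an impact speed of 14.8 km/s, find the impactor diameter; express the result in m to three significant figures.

Rearranging for d: d = [D / (0.92 · (1990/1400)^0.33 · 14800^0.43 · 1.24^-0.24)]^(1/0.79).
D = 13900 m.
(1990/1400)^0.33 = 1.123
14800^0.43 = 62.12
1.24^-0.24 = 0.9497
Denominator = 0.92 × 1.123 × 62.12 × 0.9497 = 60.95
D / 60.95 = 13900 / 60.95 = 228.1
d = 228.1^(1/0.79) = 228.1^1.2658 = 965.9 m

d ≈ 966 m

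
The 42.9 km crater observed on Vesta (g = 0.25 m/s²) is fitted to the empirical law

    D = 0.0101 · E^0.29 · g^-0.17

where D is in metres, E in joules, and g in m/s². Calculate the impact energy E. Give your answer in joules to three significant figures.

E ≈ 3.18 × 10^22 J

Rearranging: E = [D / (0.0101 · g^-0.17)]^(1/0.29).
D = 42900 m.
g^-0.17 = 0.25^-0.17 = 1.266
D / (0.0101 × 1.266) = 42900 / (0.01279) = 3.354 × 10^6
E = (3.354 × 10^6)^3.4483 = 3.178 × 10^22 J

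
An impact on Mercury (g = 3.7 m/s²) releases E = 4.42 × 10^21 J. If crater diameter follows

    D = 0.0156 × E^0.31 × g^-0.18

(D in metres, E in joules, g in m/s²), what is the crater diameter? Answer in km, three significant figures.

D ≈ 63.2 km

E^0.31 = (4.42 × 10^21)^0.31 = 5.130 × 10^6
g^-0.18 = 3.7^-0.18 = 0.7902
D = 0.0156 × 5.130 × 10^6 × 0.7902 = 63238 m
   = 63.24 km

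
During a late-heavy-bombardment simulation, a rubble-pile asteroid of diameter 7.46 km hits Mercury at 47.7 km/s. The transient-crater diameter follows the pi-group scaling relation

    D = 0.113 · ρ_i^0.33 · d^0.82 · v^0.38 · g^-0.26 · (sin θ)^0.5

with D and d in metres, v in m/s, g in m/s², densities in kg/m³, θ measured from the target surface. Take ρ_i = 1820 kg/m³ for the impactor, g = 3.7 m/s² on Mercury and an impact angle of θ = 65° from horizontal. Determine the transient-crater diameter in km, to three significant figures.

D ≈ 81.9 km

In SI units: d = 7460 m, v = 47700 m/s.
ρ_i^0.33 = 1820^0.33 = 11.91
d^0.82 = 7460^0.82 = 1498
v^0.38 = 47700^0.38 = 59.96
g^-0.26 = 3.7^-0.26 = 0.7117
(sin 65°)^0.5 = 0.9063^0.5 = 0.9520
D = 0.113 × 11.91 × 1498 × 59.96 × 0.7117 × 0.9520 = 81903 m
   = 81.90 km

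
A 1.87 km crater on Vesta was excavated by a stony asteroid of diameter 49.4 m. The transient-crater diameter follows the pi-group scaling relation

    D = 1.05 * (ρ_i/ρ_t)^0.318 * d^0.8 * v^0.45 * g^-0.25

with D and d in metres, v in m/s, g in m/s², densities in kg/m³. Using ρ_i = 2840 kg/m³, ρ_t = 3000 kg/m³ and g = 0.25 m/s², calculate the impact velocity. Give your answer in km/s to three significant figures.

v ≈ 7.85 km/s

Rearranging for v: v = [D / (1.05 · (2840/3000)^0.318 · 49.4^0.8 · 0.25^-0.25)]^(1/0.45).
D = 1870 m.
(2840/3000)^0.318 = 0.9827
49.4^0.8 = 22.65
0.25^-0.25 = 1.414
Denominator = 1.05 × 0.9827 × 22.65 × 1.414 = 33.05
D / 33.05 = 1870 / 33.05 = 56.58
v = 56.58^(1/0.45) = 56.58^2.2222 = 7848 m/s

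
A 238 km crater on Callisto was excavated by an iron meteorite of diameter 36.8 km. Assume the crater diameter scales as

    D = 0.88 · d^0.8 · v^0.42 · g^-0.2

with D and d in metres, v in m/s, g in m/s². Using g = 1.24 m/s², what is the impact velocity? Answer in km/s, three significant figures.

v ≈ 19.1 km/s

Rearranging for v: v = [D / (0.88 · 36800^0.8 · 1.24^-0.2)]^(1/0.42).
D = 238000 m.
36800^0.8 = 4494
1.24^-0.2 = 0.9579
Denominator = 0.88 × 4494 × 0.9579 = 3788
D / 3788 = 238000 / 3788 = 62.83
v = 62.83^(1/0.42) = 62.83^2.381 = 19118 m/s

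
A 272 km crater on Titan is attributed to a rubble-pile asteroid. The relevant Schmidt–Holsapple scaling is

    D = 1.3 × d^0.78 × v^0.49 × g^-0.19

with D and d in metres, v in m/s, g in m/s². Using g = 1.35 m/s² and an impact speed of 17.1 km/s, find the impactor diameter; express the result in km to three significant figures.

d ≈ 15.6 km

Rearranging for d: d = [D / (1.3 · 17100^0.49 · 1.35^-0.19)]^(1/0.78).
D = 272000 m.
17100^0.49 = 118.6
1.35^-0.19 = 0.9446
Denominator = 1.3 × 118.6 × 0.9446 = 145.6
D / 145.6 = 272000 / 145.6 = 1868
d = 1868^(1/0.78) = 1868^1.2821 = 15640 m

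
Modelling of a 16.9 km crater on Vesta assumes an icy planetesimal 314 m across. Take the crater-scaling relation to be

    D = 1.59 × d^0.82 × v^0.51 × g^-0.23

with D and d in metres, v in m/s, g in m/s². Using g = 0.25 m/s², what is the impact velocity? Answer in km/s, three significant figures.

v ≈ 4.06 km/s

Rearranging for v: v = [D / (1.59 · 314^0.82 · 0.25^-0.23)]^(1/0.51).
D = 16900 m.
314^0.82 = 111.6
0.25^-0.23 = 1.376
Denominator = 1.59 × 111.6 × 1.376 = 244.2
D / 244.2 = 16900 / 244.2 = 69.21
v = 69.21^(1/0.51) = 69.21^1.9608 = 4057 m/s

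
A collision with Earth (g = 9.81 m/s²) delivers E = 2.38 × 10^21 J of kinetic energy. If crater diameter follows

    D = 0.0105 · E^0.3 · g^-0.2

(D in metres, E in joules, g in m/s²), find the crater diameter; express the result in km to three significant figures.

E^0.3 = (2.38 × 10^21)^0.3 = 2.588 × 10^6
g^-0.2 = 9.81^-0.2 = 0.6334
D = 0.0105 × 2.588 × 10^6 × 0.6334 = 17212 m
   = 17.21 km

D ≈ 17.2 km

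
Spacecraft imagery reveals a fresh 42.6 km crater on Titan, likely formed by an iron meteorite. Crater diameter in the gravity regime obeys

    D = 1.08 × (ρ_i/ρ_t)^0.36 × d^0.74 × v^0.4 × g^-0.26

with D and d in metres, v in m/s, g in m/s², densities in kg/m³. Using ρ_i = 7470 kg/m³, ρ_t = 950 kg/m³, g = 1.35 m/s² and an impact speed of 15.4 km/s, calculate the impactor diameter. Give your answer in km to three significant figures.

Rearranging for d: d = [D / (1.08 · (7470/950)^0.36 · 15400^0.4 · 1.35^-0.26)]^(1/0.74).
D = 42600 m.
(7470/950)^0.36 = 2.101
15400^0.4 = 47.32
1.35^-0.26 = 0.9249
Denominator = 1.08 × 2.101 × 47.32 × 0.9249 = 99.31
D / 99.31 = 42600 / 99.31 = 429.0
d = 429.0^(1/0.74) = 429.0^1.3514 = 3610 m

d ≈ 3.61 km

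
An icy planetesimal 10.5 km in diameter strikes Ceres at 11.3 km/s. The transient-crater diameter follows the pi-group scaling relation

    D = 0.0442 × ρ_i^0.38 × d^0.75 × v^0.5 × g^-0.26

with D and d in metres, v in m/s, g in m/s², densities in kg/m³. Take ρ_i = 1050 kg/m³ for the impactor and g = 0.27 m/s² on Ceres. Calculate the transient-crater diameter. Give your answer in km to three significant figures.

D ≈ 96.3 km

In SI units: d = 10500 m, v = 11300 m/s.
ρ_i^0.38 = 1050^0.38 = 14.06
d^0.75 = 10500^0.75 = 1037
v^0.5 = 11300^0.5 = 106.3
g^-0.26 = 0.27^-0.26 = 1.406
D = 0.0442 × 14.06 × 1037 × 106.3 × 1.406 = 96317 m
   = 96.32 km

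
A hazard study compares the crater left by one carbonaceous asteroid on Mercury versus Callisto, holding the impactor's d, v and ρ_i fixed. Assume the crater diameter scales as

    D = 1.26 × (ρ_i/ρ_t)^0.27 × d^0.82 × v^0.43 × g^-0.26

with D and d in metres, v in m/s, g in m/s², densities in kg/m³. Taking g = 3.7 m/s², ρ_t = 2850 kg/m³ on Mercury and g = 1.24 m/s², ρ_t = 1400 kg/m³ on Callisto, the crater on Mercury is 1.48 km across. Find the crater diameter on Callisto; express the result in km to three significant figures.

D ≈ 2.38 km

The impactor-only factors (d, v, ρ_i) cancel in the ratio, leaving D_Callisto/D_Mercury = (g_Callisto/g_Mercury)^-0.26 · (ρ_t,Mercury/ρ_t,Callisto)^0.27.
(1.24/3.7)^-0.26 = 0.3351^-0.26 = 1.329
(2850/1400)^0.27 = 2.036^0.27 = 1.212
Ratio = 1.329 × 1.212 = 1.611
D_Callisto = 1.611 × 1.48 km = 2.38 km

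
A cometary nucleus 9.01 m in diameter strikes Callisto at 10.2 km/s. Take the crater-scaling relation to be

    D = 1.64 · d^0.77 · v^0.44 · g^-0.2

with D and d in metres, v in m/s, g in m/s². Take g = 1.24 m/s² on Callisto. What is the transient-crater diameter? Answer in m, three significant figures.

In SI units: v = 10200 m/s.
d^0.77 = 9.01^0.77 = 5.434
v^0.44 = 10200^0.44 = 58.05
g^-0.2 = 1.24^-0.2 = 0.9579
D = 1.64 × 5.434 × 58.05 × 0.9579 = 495.5 m

D ≈ 496 m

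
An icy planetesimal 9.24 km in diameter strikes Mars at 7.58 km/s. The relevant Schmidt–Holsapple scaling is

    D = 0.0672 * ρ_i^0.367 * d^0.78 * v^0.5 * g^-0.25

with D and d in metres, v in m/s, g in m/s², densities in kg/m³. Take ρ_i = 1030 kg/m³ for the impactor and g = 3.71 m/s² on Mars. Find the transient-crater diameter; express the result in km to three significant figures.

D ≈ 66.6 km

In SI units: d = 9240 m, v = 7580 m/s.
ρ_i^0.367 = 1030^0.367 = 12.76
d^0.78 = 9240^0.78 = 1239
v^0.5 = 7580^0.5 = 87.06
g^-0.25 = 3.71^-0.25 = 0.7205
D = 0.0672 × 12.76 × 1239 × 87.06 × 0.7205 = 66641 m
   = 66.64 km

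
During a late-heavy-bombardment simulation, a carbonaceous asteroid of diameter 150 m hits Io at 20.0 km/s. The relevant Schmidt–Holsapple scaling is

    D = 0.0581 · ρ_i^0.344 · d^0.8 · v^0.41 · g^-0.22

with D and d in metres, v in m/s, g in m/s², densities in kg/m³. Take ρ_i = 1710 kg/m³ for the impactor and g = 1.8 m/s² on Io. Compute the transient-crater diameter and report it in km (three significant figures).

D ≈ 2.11 km

In SI units: v = 20000 m/s.
ρ_i^0.344 = 1710^0.344 = 12.95
d^0.8 = 150^0.8 = 55.06
v^0.41 = 20000^0.41 = 58.00
g^-0.22 = 1.8^-0.22 = 0.8787
D = 0.0581 × 12.95 × 55.06 × 58.00 × 0.8787 = 2111 m
   = 2.111 km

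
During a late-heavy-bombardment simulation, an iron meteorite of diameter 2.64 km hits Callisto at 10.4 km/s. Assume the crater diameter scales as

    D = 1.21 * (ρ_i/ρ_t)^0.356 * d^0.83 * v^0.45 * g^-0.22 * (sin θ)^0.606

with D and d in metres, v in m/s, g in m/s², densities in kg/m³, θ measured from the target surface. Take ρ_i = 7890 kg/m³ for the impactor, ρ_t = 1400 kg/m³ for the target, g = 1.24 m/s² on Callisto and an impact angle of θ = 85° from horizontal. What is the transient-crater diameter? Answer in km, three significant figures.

D ≈ 94.7 km

In SI units: d = 2640 m, v = 10400 m/s.
(ρ_i/ρ_t)^0.356 = (7890/1400)^0.356 = 1.851
d^0.83 = 2640^0.83 = 691.7
v^0.45 = 10400^0.45 = 64.22
g^-0.22 = 1.24^-0.22 = 0.9538
(sin 85°)^0.606 = 0.9962^0.606 = 0.9977
D = 1.21 × 1.851 × 691.7 × 64.22 × 0.9538 × 0.9977 = 94675 m
   = 94.68 km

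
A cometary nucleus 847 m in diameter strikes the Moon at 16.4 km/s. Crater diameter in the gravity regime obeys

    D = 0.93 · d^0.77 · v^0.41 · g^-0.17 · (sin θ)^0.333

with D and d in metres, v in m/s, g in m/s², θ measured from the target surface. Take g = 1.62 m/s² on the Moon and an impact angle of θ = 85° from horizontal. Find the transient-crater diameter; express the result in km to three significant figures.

In SI units: v = 16400 m/s.
d^0.77 = 847^0.77 = 179.7
v^0.41 = 16400^0.41 = 53.47
g^-0.17 = 1.62^-0.17 = 0.9213
(sin 85°)^0.333 = 0.9962^0.333 = 0.9987
D = 0.93 × 179.7 × 53.47 × 0.9213 × 0.9987 = 8222 m
   = 8.222 km

D ≈ 8.22 km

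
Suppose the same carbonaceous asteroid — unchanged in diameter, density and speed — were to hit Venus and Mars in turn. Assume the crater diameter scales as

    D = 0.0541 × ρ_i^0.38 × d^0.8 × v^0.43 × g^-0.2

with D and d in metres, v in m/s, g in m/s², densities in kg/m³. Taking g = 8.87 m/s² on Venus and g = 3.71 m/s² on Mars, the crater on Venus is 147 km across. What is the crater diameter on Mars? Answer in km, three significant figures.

D ≈ 175 km

All impactor-dependent factors cancel in the ratio, leaving D_Mars/D_Venus = (g_Mars/g_Venus)^-0.2.
(3.71/8.87)^-0.2 = 0.4183^-0.2 = 1.190
D_Mars = 1.190 × 147 km = 175 km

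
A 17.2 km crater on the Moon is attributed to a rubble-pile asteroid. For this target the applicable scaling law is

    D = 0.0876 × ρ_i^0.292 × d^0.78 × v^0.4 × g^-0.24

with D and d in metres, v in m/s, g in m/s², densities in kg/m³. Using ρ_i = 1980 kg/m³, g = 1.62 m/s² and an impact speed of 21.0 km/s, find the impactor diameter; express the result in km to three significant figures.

Rearranging for d: d = [D / (0.0876 · 1980^0.292 · 21000^0.4 · 1.62^-0.24)]^(1/0.78).
D = 17200 m.
1980^0.292 = 9.175
21000^0.4 = 53.57
1.62^-0.24 = 0.8907
Denominator = 0.0876 × 9.175 × 53.57 × 0.8907 = 38.35
D / 38.35 = 17200 / 38.35 = 448.5
d = 448.5^(1/0.78) = 448.5^1.2821 = 2511 m

d ≈ 2.51 km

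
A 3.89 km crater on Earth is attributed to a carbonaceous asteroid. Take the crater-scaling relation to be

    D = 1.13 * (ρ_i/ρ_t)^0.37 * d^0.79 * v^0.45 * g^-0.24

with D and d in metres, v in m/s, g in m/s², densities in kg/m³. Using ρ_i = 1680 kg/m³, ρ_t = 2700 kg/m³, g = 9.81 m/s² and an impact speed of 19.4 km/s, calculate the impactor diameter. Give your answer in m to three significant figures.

d ≈ 271 m

Rearranging for d: d = [D / (1.13 · (1680/2700)^0.37 · 19400^0.45 · 9.81^-0.24)]^(1/0.79).
D = 3890 m.
(1680/2700)^0.37 = 0.8390
19400^0.45 = 85.02
9.81^-0.24 = 0.5781
Denominator = 1.13 × 0.8390 × 85.02 × 0.5781 = 46.60
D / 46.60 = 3890 / 46.60 = 83.48
d = 83.48^(1/0.79) = 83.48^1.2658 = 270.6 m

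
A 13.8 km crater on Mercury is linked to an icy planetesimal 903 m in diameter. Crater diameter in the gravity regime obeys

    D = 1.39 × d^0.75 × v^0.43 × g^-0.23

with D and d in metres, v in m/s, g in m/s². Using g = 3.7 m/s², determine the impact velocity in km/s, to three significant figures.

v ≈ 27.8 km/s

Rearranging for v: v = [D / (1.39 · 903^0.75 · 3.7^-0.23)]^(1/0.43).
D = 13800 m.
903^0.75 = 164.7
3.7^-0.23 = 0.7401
Denominator = 1.39 × 164.7 × 0.7401 = 169.4
D / 169.4 = 13800 / 169.4 = 81.46
v = 81.46^(1/0.43) = 81.46^2.3256 = 27803 m/s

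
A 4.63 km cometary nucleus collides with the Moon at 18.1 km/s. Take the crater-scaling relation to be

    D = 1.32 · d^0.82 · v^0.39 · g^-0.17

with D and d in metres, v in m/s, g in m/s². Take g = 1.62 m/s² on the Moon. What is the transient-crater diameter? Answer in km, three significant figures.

D ≈ 56.4 km

In SI units: d = 4630 m, v = 18100 m/s.
d^0.82 = 4630^0.82 = 1013
v^0.39 = 18100^0.39 = 45.76
g^-0.17 = 1.62^-0.17 = 0.9213
D = 1.32 × 1013 × 45.76 × 0.9213 = 56373 m
   = 56.37 km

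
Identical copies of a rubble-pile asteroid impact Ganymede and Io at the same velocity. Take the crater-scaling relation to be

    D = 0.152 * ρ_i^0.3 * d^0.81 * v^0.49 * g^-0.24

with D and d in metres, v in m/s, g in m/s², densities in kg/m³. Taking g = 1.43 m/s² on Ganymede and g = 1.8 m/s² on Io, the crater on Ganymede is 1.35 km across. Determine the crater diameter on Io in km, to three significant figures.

D ≈ 1.28 km

All impactor-dependent factors cancel in the ratio, leaving D_Io/D_Ganymede = (g_Io/g_Ganymede)^-0.24.
(1.8/1.43)^-0.24 = 1.259^-0.24 = 0.9462
D_Io = 0.9462 × 1.35 km = 1.28 km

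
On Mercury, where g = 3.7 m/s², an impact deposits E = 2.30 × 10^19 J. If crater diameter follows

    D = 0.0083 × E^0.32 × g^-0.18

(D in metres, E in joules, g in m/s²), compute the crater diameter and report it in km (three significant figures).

D ≈ 10.3 km

E^0.32 = (2.30 × 10^19)^0.32 = 1.569 × 10^6
g^-0.18 = 3.7^-0.18 = 0.7902
D = 0.0083 × 1.569 × 10^6 × 0.7902 = 10291 m
   = 10.29 km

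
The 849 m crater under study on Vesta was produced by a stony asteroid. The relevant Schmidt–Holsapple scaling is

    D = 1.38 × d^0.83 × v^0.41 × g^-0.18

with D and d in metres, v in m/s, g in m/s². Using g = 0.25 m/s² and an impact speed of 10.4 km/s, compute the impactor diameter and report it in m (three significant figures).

d ≈ 17.6 m

Rearranging for d: d = [D / (1.38 · 10400^0.41 · 0.25^-0.18)]^(1/0.83).
10400^0.41 = 44.36
0.25^-0.18 = 1.283
Denominator = 1.38 × 44.36 × 1.283 = 78.54
D / 78.54 = 849 / 78.54 = 10.81
d = 10.81^(1/0.83) = 10.81^1.2048 = 17.60 m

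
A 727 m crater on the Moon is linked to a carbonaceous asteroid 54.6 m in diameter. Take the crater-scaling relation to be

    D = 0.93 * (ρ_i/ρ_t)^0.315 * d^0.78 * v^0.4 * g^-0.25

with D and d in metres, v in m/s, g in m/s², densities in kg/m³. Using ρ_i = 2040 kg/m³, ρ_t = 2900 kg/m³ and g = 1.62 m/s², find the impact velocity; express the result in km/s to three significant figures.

Rearranging for v: v = [D / (0.93 · (2040/2900)^0.315 · 54.6^0.78 · 1.62^-0.25)]^(1/0.4).
(2040/2900)^0.315 = 0.8951
54.6^0.78 = 22.65
1.62^-0.25 = 0.8864
Denominator = 0.93 × 0.8951 × 22.65 × 0.8864 = 16.71
D / 16.71 = 727 / 16.71 = 43.51
v = 43.51^(1/0.4) = 43.51^2.5 = 12487 m/s

v ≈ 12.5 km/s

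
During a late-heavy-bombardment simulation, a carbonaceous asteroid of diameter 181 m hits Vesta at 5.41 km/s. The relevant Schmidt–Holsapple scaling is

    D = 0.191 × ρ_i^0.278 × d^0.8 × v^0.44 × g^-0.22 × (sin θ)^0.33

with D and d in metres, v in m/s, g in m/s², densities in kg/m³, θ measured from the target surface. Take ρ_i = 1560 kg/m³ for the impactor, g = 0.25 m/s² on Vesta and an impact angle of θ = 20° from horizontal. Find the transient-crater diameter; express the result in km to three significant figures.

D ≈ 3.95 km

In SI units: v = 5410 m/s.
ρ_i^0.278 = 1560^0.278 = 7.721
d^0.8 = 181^0.8 = 63.99
v^0.44 = 5410^0.44 = 43.91
g^-0.22 = 0.25^-0.22 = 1.357
(sin 20°)^0.33 = 0.3420^0.33 = 0.7018
D = 0.191 × 7.721 × 63.99 × 43.91 × 1.357 × 0.7018 = 3946 m
   = 3.946 km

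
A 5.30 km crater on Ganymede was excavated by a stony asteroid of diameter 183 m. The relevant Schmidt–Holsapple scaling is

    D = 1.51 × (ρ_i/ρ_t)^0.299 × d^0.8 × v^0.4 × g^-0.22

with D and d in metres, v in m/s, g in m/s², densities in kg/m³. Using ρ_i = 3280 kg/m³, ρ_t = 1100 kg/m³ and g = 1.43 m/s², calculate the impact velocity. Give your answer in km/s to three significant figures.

v ≈ 11.7 km/s

Rearranging for v: v = [D / (1.51 · (3280/1100)^0.299 · 183^0.8 · 1.43^-0.22)]^(1/0.4).
D = 5300 m.
(3280/1100)^0.299 = 1.386
183^0.8 = 64.56
1.43^-0.22 = 0.9243
Denominator = 1.51 × 1.386 × 64.56 × 0.9243 = 124.9
D / 124.9 = 5300 / 124.9 = 42.43
v = 42.43^(1/0.4) = 42.43^2.5 = 11727 m/s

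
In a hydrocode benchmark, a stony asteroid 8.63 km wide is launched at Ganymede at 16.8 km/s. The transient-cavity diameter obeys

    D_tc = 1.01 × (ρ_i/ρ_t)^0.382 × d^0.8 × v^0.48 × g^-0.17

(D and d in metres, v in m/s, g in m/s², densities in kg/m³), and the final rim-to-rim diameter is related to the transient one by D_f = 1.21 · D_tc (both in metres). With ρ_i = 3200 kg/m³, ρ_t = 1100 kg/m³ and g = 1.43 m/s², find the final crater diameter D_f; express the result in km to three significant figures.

D_f ≈ 260 km

In SI: d = 8630 m, v = 16800 m/s.
(ρ_i/ρ_t)^0.382 = (3200/1100)^0.382 = 1.504
d^0.8 = 8630^0.8 = 1409
v^0.48 = 16800^0.48 = 106.7
g^-0.17 = 1.43^-0.17 = 0.9410
D_tc = 1.01 × 1.504 × 1409 × 106.7 × 0.9410 = 2.149 × 10^5 m
D_f = 1.21 × 2.149 × 10^5 = 2.600 × 10^5 m
     = 260.0 km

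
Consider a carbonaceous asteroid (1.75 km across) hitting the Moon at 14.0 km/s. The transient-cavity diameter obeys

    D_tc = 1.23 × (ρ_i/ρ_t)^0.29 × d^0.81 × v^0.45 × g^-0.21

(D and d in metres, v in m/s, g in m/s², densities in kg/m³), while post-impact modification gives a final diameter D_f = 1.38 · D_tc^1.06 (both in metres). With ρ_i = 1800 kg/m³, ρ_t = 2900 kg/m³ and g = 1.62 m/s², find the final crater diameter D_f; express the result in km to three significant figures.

In SI: d = 1750 m, v = 14000 m/s.
(ρ_i/ρ_t)^0.29 = (1800/2900)^0.29 = 0.8708
d^0.81 = 1750^0.81 = 423.5
v^0.45 = 14000^0.45 = 73.41
g^-0.21 = 1.62^-0.21 = 0.9037
D_tc = 1.23 × 0.8708 × 423.5 × 73.41 × 0.9037 = 30090 m
D_f = 1.38 × (30090)^1.06 = 77092 m
     = 77.09 km

D_f ≈ 77.1 km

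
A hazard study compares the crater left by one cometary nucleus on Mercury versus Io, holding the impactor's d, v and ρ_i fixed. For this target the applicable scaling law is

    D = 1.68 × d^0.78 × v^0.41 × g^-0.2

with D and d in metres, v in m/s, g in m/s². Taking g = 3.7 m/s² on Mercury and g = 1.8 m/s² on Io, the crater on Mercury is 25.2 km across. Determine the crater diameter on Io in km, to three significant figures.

D ≈ 29.1 km

All impactor-dependent factors cancel in the ratio, leaving D_Io/D_Mercury = (g_Io/g_Mercury)^-0.2.
(1.8/3.7)^-0.2 = 0.4865^-0.2 = 1.155
D_Io = 1.155 × 25.2 km = 29.1 km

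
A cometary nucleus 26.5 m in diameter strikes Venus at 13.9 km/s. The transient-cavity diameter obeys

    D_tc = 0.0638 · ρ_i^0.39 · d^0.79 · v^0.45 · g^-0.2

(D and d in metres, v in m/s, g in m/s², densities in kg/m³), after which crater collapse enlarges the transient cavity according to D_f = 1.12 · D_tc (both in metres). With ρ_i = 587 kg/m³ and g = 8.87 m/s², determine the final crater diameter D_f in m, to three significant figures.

v = 13900 m/s.
ρ_i^0.39 = 587^0.39 = 12.02
d^0.79 = 26.5^0.79 = 13.32
v^0.45 = 13900^0.45 = 73.17
g^-0.2 = 8.87^-0.2 = 0.6463
D_tc = 0.0638 × 12.02 × 13.32 × 73.17 × 0.6463 = 483.1 m
D_f = 1.12 × 483.1 = 541.1 m

D_f ≈ 541 m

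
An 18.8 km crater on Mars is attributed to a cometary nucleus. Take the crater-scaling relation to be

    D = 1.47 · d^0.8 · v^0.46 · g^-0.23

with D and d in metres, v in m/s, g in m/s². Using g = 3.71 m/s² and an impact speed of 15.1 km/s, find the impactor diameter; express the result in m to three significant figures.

Rearranging for d: d = [D / (1.47 · 15100^0.46 · 3.71^-0.23)]^(1/0.8).
D = 18800 m.
15100^0.46 = 83.62
3.71^-0.23 = 0.7397
Denominator = 1.47 × 83.62 × 0.7397 = 90.92
D / 90.92 = 18800 / 90.92 = 206.8
d = 206.8^(1/0.8) = 206.8^1.25 = 784.2 m

d ≈ 784 m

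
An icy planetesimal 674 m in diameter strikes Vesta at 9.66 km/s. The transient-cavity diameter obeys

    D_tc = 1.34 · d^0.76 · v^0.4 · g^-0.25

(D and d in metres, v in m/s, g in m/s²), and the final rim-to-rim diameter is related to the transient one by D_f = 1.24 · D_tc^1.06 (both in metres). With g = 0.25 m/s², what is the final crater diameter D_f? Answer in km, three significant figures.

v = 9660 m/s.
d^0.76 = 674^0.76 = 141.2
v^0.4 = 9660^0.4 = 39.26
g^-0.25 = 0.25^-0.25 = 1.414
D_tc = 1.34 × 141.2 × 39.26 × 1.414 = 10500 m
D_f = 1.24 × (10500)^1.06 = 22692 m
     = 22.69 km

D_f ≈ 22.7 km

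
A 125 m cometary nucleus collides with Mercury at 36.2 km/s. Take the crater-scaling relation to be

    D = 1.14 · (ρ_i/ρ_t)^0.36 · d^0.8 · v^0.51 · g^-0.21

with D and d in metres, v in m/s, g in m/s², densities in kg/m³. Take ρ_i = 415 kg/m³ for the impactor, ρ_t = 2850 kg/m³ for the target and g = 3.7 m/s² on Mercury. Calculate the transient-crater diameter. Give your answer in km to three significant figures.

In SI units: v = 36200 m/s.
(ρ_i/ρ_t)^0.36 = (415/2850)^0.36 = 0.4998
d^0.8 = 125^0.8 = 47.59
v^0.51 = 36200^0.51 = 211.3
g^-0.21 = 3.7^-0.21 = 0.7598
D = 1.14 × 0.4998 × 47.59 × 211.3 × 0.7598 = 4353 m
   = 4.353 km

D ≈ 4.35 km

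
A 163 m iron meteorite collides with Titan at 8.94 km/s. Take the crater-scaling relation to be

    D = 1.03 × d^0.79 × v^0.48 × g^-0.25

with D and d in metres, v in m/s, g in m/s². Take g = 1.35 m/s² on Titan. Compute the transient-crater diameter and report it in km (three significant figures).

D ≈ 4.21 km

In SI units: v = 8940 m/s.
d^0.79 = 163^0.79 = 55.93
v^0.48 = 8940^0.48 = 78.82
g^-0.25 = 1.35^-0.25 = 0.9277
D = 1.03 × 55.93 × 78.82 × 0.9277 = 4212 m
   = 4.212 km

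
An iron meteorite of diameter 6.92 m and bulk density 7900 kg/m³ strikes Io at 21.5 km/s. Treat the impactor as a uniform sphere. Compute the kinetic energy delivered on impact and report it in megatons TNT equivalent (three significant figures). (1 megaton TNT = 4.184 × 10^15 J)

v = 21500 m/s.
Mass m = (π/6) ρ d³ = (π/6) × 7900 × (6.92)³ = 1.371 × 10^6 kg
E = ½ m v² = 0.5 × 1.371 × 10^6 × (21500)² = 3.169 × 10^14 J
   = 3.169 × 10^14 / 4.184×10^15 = 0.07574 Mt

E ≈ 0.0757 Mt TNT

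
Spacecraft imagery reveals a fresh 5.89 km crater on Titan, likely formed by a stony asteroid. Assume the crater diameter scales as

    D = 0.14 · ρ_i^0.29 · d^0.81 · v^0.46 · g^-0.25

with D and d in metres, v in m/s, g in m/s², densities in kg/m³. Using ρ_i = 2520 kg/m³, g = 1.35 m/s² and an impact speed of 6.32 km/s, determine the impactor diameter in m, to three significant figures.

d ≈ 236 m

Rearranging for d: d = [D / (0.14 · 2520^0.29 · 6320^0.46 · 1.35^-0.25)]^(1/0.81).
D = 5890 m.
2520^0.29 = 9.692
6320^0.46 = 56.02
1.35^-0.25 = 0.9277
Denominator = 0.14 × 9.692 × 56.02 × 0.9277 = 70.52
D / 70.52 = 5890 / 70.52 = 83.52
d = 83.52^(1/0.81) = 83.52^1.2346 = 235.9 m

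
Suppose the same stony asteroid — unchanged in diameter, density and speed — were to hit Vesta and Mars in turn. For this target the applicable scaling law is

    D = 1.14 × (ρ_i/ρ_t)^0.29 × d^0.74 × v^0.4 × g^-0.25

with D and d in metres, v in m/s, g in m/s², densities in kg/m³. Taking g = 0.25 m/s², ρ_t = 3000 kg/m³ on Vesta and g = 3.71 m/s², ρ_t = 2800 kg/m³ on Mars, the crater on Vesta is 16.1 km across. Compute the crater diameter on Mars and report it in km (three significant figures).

D ≈ 8.37 km

The impactor-only factors (d, v, ρ_i) cancel in the ratio, leaving D_Mars/D_Vesta = (g_Mars/g_Vesta)^-0.25 · (ρ_t,Vesta/ρ_t,Mars)^0.29.
(3.71/0.25)^-0.25 = 14.84^-0.25 = 0.5095
(3000/2800)^0.29 = 1.071^0.29 = 1.020
Ratio = 0.5095 × 1.020 = 0.5197
D_Mars = 0.5197 × 16.1 km = 8.37 km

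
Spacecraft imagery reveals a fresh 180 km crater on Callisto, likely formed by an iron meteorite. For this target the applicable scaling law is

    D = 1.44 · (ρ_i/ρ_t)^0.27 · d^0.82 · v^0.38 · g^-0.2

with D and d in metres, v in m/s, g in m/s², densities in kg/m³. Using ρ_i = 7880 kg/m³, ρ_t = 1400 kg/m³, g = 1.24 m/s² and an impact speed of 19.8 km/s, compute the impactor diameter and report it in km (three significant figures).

Rearranging for d: d = [D / (1.44 · (7880/1400)^0.27 · 19800^0.38 · 1.24^-0.2)]^(1/0.82).
D = 180000 m.
(7880/1400)^0.27 = 1.594
19800^0.38 = 42.93
1.24^-0.2 = 0.9579
Denominator = 1.44 × 1.594 × 42.93 × 0.9579 = 94.39
D / 94.39 = 180000 / 94.39 = 1907
d = 1907^(1/0.82) = 1907^1.2195 = 10009 m

d ≈ 10.0 km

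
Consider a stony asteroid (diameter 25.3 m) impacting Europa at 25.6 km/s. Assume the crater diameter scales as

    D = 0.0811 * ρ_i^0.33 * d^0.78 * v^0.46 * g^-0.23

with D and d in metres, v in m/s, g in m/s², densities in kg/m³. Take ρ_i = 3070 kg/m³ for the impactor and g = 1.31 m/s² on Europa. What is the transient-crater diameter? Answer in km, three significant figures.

In SI units: v = 25600 m/s.
ρ_i^0.33 = 3070^0.33 = 14.15
d^0.78 = 25.3^0.78 = 12.43
v^0.46 = 25600^0.46 = 106.6
g^-0.23 = 1.31^-0.23 = 0.9398
D = 0.0811 × 14.15 × 12.43 × 106.6 × 0.9398 = 1429 m
   = 1.429 km

D ≈ 1.43 km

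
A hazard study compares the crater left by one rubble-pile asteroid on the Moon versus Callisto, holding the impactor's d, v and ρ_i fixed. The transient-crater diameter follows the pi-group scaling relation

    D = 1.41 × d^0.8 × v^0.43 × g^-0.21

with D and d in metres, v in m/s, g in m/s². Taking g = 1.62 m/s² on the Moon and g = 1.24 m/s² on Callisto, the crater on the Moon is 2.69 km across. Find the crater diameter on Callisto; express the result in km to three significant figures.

D ≈ 2.85 km

All impactor-dependent factors cancel in the ratio, leaving D_Callisto/D_Moon = (g_Callisto/g_Moon)^-0.21.
(1.24/1.62)^-0.21 = 0.7654^-0.21 = 1.058
D_Callisto = 1.058 × 2.69 km = 2.85 km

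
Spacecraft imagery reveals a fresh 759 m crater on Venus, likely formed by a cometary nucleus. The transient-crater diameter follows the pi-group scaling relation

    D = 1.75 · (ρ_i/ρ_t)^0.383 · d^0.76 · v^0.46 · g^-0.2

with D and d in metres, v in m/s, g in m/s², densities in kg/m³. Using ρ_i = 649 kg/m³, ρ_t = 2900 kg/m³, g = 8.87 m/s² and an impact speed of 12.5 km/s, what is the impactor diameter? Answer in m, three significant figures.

Rearranging for d: d = [D / (1.75 · (649/2900)^0.383 · 12500^0.46 · 8.87^-0.2)]^(1/0.76).
(649/2900)^0.383 = 0.5636
12500^0.46 = 76.66
8.87^-0.2 = 0.6463
Denominator = 1.75 × 0.5636 × 76.66 × 0.6463 = 48.87
D / 48.87 = 759 / 48.87 = 15.53
d = 15.53^(1/0.76) = 15.53^1.3158 = 36.93 m

d ≈ 36.9 m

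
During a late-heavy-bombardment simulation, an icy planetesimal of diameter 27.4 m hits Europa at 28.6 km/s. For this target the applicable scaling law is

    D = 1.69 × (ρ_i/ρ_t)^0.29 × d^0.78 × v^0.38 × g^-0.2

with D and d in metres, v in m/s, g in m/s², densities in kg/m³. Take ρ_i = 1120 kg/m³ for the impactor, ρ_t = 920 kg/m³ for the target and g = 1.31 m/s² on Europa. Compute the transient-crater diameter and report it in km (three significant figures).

D ≈ 1.11 km

In SI units: v = 28600 m/s.
(ρ_i/ρ_t)^0.29 = (1120/920)^0.29 = 1.059
d^0.78 = 27.4^0.78 = 13.23
v^0.38 = 28600^0.38 = 49.36
g^-0.2 = 1.31^-0.2 = 0.9474
D = 1.69 × 1.059 × 13.23 × 49.36 × 0.9474 = 1107 m
   = 1.107 km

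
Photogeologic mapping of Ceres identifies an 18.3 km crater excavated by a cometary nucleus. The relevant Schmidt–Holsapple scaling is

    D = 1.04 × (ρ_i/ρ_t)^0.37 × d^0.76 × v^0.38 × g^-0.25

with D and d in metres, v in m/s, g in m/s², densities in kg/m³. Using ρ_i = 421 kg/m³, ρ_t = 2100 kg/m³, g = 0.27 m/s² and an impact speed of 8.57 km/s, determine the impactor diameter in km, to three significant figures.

d ≈ 5.92 km

Rearranging for d: d = [D / (1.04 · (421/2100)^0.37 · 8570^0.38 · 0.27^-0.25)]^(1/0.76).
D = 18300 m.
(421/2100)^0.37 = 0.5518
8570^0.38 = 31.23
0.27^-0.25 = 1.387
Denominator = 1.04 × 0.5518 × 31.23 × 1.387 = 24.86
D / 24.86 = 18300 / 24.86 = 736.1
d = 736.1^(1/0.76) = 736.1^1.3158 = 5920 m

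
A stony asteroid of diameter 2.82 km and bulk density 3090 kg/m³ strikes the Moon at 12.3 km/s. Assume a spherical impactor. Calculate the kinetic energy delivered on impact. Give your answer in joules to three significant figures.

d = 2820 m; v = 12300 m/s.
Mass m = (π/6) ρ d³ = (π/6) × 3090 × (2820)³ = 3.628 × 10^13 kg
E = ½ m v² = 0.5 × 3.628 × 10^13 × (12300)² = 2.744 × 10^21 J

E ≈ 2.74 × 10^21 J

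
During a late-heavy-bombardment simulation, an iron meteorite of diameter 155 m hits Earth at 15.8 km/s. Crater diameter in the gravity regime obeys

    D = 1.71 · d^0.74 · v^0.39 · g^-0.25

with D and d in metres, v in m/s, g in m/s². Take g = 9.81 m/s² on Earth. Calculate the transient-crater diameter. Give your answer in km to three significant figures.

In SI units: v = 15800 m/s.
d^0.74 = 155^0.74 = 41.77
v^0.39 = 15800^0.39 = 43.40
g^-0.25 = 9.81^-0.25 = 0.5650
D = 1.71 × 41.77 × 43.40 × 0.5650 = 1751 m
   = 1.751 km

D ≈ 1.75 km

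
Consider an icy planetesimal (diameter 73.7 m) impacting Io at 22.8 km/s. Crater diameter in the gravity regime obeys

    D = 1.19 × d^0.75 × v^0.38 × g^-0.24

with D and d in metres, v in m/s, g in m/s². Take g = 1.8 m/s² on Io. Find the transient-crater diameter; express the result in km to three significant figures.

In SI units: v = 22800 m/s.
d^0.75 = 73.7^0.75 = 25.15
v^0.38 = 22800^0.38 = 45.29
g^-0.24 = 1.8^-0.24 = 0.8684
D = 1.19 × 25.15 × 45.29 × 0.8684 = 1177 m
   = 1.177 km

D ≈ 1.18 km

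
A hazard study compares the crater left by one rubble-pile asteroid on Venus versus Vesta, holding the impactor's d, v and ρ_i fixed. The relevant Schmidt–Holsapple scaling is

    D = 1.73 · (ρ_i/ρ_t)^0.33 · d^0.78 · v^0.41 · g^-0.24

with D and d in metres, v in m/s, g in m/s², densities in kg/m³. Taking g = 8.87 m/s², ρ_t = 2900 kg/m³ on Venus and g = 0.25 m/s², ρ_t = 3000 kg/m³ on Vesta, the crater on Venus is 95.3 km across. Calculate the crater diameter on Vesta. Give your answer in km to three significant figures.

The impactor-only factors (d, v, ρ_i) cancel in the ratio, leaving D_Vesta/D_Venus = (g_Vesta/g_Venus)^-0.24 · (ρ_t,Venus/ρ_t,Vesta)^0.33.
(0.25/8.87)^-0.24 = 0.02818^-0.24 = 2.355
(2900/3000)^0.33 = 0.9667^0.33 = 0.9889
Ratio = 2.355 × 0.9889 = 2.329
D_Vesta = 2.329 × 95.3 km = 222 km

D ≈ 222 km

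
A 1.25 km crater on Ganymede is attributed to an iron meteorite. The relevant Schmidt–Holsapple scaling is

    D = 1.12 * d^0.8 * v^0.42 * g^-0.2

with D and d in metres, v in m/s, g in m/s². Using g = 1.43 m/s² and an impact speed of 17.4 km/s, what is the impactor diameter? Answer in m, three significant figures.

d ≈ 41.9 m

Rearranging for d: d = [D / (1.12 · 17400^0.42 · 1.43^-0.2)]^(1/0.8).
D = 1250 m.
17400^0.42 = 60.40
1.43^-0.2 = 0.9310
Denominator = 1.12 × 60.40 × 0.9310 = 62.98
D / 62.98 = 1250 / 62.98 = 19.85
d = 19.85^(1/0.8) = 19.85^1.25 = 41.90 m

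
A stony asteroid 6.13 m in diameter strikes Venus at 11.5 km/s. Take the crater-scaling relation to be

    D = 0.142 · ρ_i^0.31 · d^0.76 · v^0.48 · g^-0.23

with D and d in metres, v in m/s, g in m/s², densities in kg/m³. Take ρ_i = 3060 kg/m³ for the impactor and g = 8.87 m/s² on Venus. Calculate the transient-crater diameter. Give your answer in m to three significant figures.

D ≈ 365 m

In SI units: v = 11500 m/s.
ρ_i^0.31 = 3060^0.31 = 12.04
d^0.76 = 6.13^0.76 = 3.967
v^0.48 = 11500^0.48 = 88.95
g^-0.23 = 8.87^-0.23 = 0.6053
D = 0.142 × 12.04 × 3.967 × 88.95 × 0.6053 = 365.2 m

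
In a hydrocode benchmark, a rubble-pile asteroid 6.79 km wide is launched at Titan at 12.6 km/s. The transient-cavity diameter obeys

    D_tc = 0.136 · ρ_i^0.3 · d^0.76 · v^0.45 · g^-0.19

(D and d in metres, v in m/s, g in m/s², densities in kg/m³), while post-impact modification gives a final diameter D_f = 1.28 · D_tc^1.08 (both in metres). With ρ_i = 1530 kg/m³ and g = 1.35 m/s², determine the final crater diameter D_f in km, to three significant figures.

In SI: d = 6790 m, v = 12600 m/s.
ρ_i^0.3 = 1530^0.3 = 9.024
d^0.76 = 6790^0.76 = 817.0
v^0.45 = 12600^0.45 = 70.01
g^-0.19 = 1.35^-0.19 = 0.9446
D_tc = 0.136 × 9.024 × 817.0 × 70.01 × 0.9446 = 66310 m
D_f = 1.28 × (66310)^1.08 = 2.063 × 10^5 m
     = 206.3 km

D_f ≈ 206 km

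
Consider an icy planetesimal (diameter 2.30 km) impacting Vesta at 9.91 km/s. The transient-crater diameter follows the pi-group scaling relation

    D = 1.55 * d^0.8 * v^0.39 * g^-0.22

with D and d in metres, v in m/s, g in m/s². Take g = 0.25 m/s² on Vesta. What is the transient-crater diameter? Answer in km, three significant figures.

D ≈ 37.2 km

In SI units: d = 2300 m, v = 9910 m/s.
d^0.8 = 2300^0.8 = 489.1
v^0.39 = 9910^0.39 = 36.18
g^-0.22 = 0.25^-0.22 = 1.357
D = 1.55 × 489.1 × 36.18 × 1.357 = 37220 m
   = 37.22 km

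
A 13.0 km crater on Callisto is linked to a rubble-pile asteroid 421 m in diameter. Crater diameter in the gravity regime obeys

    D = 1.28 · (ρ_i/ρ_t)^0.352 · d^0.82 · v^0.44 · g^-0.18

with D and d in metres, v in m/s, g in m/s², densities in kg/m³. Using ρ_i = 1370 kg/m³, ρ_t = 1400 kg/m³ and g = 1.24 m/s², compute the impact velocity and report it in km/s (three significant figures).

v ≈ 18.2 km/s

Rearranging for v: v = [D / (1.28 · (1370/1400)^0.352 · 421^0.82 · 1.24^-0.18)]^(1/0.44).
D = 13000 m.
(1370/1400)^0.352 = 0.9924
421^0.82 = 141.9
1.24^-0.18 = 0.9620
Denominator = 1.28 × 0.9924 × 141.9 × 0.9620 = 173.4
D / 173.4 = 13000 / 173.4 = 74.97
v = 74.97^(1/0.44) = 74.97^2.2727 = 18241 m/s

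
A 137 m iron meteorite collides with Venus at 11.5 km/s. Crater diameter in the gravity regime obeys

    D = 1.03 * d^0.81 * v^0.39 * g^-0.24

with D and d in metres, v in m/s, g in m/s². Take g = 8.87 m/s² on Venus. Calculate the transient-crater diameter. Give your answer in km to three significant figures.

In SI units: v = 11500 m/s.
d^0.81 = 137^0.81 = 53.80
v^0.39 = 11500^0.39 = 38.34
g^-0.24 = 8.87^-0.24 = 0.5922
D = 1.03 × 53.80 × 38.34 × 0.5922 = 1258 m
   = 1.258 km

D ≈ 1.26 km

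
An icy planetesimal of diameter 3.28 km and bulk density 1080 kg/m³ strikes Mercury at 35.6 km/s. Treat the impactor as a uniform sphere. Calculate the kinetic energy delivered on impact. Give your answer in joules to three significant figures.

E ≈ 1.26 × 10^22 J

d = 3280 m; v = 35600 m/s.
Mass m = (π/6) ρ d³ = (π/6) × 1080 × (3280)³ = 1.995 × 10^13 kg
E = ½ m v² = 0.5 × 1.995 × 10^13 × (35600)² = 1.264 × 10^22 J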